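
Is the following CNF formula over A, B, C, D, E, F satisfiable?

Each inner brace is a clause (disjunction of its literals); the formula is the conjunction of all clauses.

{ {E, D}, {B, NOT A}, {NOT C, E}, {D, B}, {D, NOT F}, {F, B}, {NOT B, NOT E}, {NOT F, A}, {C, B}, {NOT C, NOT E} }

Yes

Case E = false:
(D) alone gives D = true.
(NOT C) alone gives C = false.
(B) alone gives B = true.
Case F = true:
(A) alone gives A = true.
Every clause now holds.
A satisfying assignment: A ↦ true; B ↦ true; C ↦ false; D ↦ true; E ↦ false; F ↦ true.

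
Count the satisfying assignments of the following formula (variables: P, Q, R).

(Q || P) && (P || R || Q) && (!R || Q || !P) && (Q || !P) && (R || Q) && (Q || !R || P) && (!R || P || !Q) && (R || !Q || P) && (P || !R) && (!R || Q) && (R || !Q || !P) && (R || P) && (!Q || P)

1

There are 2^3 = 8 truth assignments over (P, Q, R).
Check each against the 13 clauses (columns in the order P, Q, R):
  F F F  ✗ fails (Q || P)
  F F T  ✗ fails (Q || P)
  F T F  ✗ fails (R || !Q || P)
  F T T  ✗ fails (!R || P || !Q)
  T F F  ✗ fails (Q || !P)
  T F T  ✗ fails (!R || Q || !P)
  T T F  ✗ fails (R || !Q || !P)
  T T T  ✓ satisfies all
1 of the 8 rows is a model.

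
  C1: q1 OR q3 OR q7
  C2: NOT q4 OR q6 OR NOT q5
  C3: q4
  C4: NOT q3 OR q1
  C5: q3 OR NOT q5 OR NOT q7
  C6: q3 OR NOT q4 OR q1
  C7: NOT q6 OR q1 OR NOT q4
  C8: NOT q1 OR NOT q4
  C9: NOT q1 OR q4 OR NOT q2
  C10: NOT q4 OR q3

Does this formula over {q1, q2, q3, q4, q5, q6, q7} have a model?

Unit clause (q4) forces q4 = true.
Unit clause (NOT q1) forces q1 = false.
Unit clause (NOT q3) forces q3 = false.
That conflicts with the unit clause (q3).
No assignment satisfies every clause.

No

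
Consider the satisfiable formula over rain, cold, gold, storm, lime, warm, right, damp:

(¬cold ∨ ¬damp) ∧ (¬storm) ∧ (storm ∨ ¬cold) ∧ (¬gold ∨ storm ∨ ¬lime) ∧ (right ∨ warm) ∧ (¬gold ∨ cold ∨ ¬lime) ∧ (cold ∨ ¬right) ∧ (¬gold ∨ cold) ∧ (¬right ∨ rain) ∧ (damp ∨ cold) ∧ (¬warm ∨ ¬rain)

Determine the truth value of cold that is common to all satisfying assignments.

Suppose cold = True.
Unit clause (¬damp) forces damp = False.
Unit clause (¬storm) forces storm = False.
Now (storm) is unsatisfied and unit — conflict.
So every satisfying assignment has cold = False.

False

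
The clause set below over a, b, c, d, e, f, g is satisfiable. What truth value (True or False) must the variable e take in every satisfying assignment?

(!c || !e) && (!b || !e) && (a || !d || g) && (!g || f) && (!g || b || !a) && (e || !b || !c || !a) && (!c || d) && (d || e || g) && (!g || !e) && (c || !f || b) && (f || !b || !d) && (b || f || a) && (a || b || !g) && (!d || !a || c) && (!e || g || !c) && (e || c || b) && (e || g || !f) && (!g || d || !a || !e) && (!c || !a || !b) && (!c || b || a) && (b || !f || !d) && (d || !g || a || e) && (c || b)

Suppose e = true.
The clause (!c) is unit, so c = false.
The clause (!b) is unit, so b = false.
That conflicts with the unit clause (b).
So every satisfying assignment has e = False.

False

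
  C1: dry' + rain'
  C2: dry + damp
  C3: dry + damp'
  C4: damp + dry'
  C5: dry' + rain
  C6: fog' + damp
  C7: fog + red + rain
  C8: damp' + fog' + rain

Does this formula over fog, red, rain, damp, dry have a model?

Try dry = 0.
(damp) alone gives damp = 1.
But (damp') is also a unit clause — contradiction.
So dry must be the other value — set dry = 1.
(rain') alone gives rain = 0.
But (rain) is also a unit clause — contradiction.
Neither dry = 1 nor dry = 0 works.
No assignment satisfies every clause.

No, unsatisfiable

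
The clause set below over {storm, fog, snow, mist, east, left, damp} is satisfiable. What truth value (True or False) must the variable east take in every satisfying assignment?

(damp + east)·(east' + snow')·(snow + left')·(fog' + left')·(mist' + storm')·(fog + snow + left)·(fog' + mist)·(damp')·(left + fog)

Suppose east = 0.
From the singleton clause (damp), damp = 1.
That conflicts with the unit clause (damp').
So every satisfying assignment has east = True.

True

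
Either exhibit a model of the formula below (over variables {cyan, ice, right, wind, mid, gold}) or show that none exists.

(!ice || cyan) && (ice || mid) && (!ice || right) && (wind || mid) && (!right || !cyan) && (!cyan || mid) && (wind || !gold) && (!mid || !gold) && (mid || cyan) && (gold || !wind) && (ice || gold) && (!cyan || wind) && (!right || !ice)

UNSATISFIABLE

Suppose ice = false.
(mid) alone gives mid = true.
(!gold) alone gives gold = false.
But (gold) is also a unit clause — contradiction.
So ice must be the other value — set ice = true.
(cyan) alone gives cyan = true.
(right) alone gives right = true.
But (!right) is also a unit clause — contradiction.
Both values of ice lead to a conflict.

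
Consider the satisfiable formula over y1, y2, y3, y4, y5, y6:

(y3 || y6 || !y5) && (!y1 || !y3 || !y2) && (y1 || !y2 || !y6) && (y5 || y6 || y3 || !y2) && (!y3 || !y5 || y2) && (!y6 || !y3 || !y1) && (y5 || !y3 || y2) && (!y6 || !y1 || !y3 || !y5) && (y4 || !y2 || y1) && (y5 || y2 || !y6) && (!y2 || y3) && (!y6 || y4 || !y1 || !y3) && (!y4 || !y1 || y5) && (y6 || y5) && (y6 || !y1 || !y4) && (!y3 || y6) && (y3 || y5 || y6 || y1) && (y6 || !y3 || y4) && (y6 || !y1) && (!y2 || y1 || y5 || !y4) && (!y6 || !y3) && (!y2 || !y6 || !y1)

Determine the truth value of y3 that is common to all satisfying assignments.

Suppose y3 = true.
(y6) alone gives y6 = true.
Now (!y6) is unsatisfied and unit — conflict.
So every satisfying assignment has y3 = False.

False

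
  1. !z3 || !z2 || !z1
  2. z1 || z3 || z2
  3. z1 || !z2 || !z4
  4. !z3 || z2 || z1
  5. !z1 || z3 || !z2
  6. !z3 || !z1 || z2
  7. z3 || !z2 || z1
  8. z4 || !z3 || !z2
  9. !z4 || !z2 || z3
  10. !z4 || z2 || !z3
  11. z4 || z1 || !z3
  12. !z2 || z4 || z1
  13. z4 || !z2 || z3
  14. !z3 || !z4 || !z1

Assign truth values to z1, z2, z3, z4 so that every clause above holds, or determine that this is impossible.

z1 ↦ true, z2 ↦ false, z3 ↦ false, z4 ↦ false

Case z3 = false:
Case z1 = true:
(!z2) alone gives z2 = false.
Every clause is now satisfied; z4 is unconstrained.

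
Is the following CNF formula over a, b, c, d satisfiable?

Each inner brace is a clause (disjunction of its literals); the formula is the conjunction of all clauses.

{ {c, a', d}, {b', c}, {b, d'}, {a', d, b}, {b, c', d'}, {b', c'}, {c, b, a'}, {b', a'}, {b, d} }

No

Suppose b = 0.
The clause (d') is unit, so d = 0.
Now (d) is unsatisfied and unit — conflict.
So b must be the other value — set b = 1.
The clause (c) is unit, so c = 1.
Now (c') is unsatisfied and unit — conflict.
Both values of b lead to a conflict.
No assignment satisfies every clause.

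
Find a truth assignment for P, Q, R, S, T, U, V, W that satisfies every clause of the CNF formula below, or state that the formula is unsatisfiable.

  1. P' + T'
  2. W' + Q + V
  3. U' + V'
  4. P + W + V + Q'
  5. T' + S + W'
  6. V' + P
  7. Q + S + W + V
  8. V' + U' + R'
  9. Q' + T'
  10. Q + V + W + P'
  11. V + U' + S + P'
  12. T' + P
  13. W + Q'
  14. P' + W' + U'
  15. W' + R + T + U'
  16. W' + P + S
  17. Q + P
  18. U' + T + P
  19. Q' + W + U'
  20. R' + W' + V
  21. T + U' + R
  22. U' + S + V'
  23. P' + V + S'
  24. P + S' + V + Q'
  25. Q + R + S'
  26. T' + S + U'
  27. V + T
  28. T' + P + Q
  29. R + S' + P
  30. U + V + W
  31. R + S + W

P ↦ 1,  Q ↦ 1,  R ↦ 0,  S ↦ 0,  T ↦ 0,  U ↦ 0,  V ↦ 1,  W ↦ 1

Branch on P: set P = 1.
The clause (T') is unit, so T = 0.
The clause (V) is unit, so V = 1.
The clause (U') is unit, so U = 0.
Branch on W: set W = 1.
Branch on Q: set Q = 1.
No clause remains; R, S are free.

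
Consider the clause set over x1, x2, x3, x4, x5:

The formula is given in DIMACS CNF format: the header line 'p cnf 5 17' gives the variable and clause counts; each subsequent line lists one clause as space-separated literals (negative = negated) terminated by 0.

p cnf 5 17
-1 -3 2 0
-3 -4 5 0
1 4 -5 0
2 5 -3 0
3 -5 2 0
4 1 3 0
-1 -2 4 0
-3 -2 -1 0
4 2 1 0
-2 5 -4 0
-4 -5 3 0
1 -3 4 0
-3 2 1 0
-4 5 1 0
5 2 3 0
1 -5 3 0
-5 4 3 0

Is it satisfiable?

Yes

Suppose x1 = False.
Suppose x4 = True.
From the singleton clause (x5), x5 = True.
From the singleton clause (x3), x3 = True.
From the singleton clause (x2), x2 = True.
Every clause now holds.
A satisfying assignment: x1=False; x2=True; x3=True; x4=True; x5=True.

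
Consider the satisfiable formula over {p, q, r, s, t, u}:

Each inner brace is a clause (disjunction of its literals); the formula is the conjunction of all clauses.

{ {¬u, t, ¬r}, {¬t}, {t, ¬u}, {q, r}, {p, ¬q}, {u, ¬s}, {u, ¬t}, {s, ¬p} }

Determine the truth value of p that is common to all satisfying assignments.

False

Suppose p = True.
From the singleton clause (¬t), t = False.
From the singleton clause (¬u), u = False.
From the singleton clause (¬s), s = False.
Now (s) is unsatisfied and unit — conflict.
So every satisfying assignment has p = False.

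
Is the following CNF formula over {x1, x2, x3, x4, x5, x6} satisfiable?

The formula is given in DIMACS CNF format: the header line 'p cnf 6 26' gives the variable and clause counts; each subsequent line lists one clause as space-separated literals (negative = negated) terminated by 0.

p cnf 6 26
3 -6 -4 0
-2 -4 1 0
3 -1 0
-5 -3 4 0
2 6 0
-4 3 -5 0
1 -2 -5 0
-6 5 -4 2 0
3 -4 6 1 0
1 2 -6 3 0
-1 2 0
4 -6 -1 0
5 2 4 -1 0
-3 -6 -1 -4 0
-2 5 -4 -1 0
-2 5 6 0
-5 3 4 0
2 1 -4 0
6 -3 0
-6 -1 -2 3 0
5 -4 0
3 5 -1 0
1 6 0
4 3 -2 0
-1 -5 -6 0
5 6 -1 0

Suppose x3 = True.
From the singleton clause (x6), x6 = True.
Suppose x5 = False.
From the singleton clause (¬x4), x4 = False.
From the singleton clause (¬x1), x1 = False.
No clause remains; x2 is free.
A satisfying assignment: x1=False,  x2=True,  x3=True,  x4=False,  x5=False,  x6=True.

Yes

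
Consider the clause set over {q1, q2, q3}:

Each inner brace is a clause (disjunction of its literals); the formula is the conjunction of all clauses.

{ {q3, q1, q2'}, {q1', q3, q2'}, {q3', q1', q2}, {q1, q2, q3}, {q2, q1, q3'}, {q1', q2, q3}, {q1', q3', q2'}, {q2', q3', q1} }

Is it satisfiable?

Suppose q3 = 1.
Suppose q1 = 0.
(q2) alone gives q2 = 1.
But (q2') is also a unit clause — contradiction.
That branch fails; take q1 = 1 instead.
(q2) alone gives q2 = 1.
But (q2') is also a unit clause — contradiction.
Both values of q1 lead to a conflict.
That branch fails; take q3 = 0 instead.
Suppose q1 = 1.
(q2') alone gives q2 = 0.
But (q2) is also a unit clause — contradiction.
That branch fails; take q1 = 0 instead.
(q2') alone gives q2 = 0.
But (q2) is also a unit clause — contradiction.
Both values of q1 lead to a conflict.
Both values of q3 lead to a conflict.
No assignment satisfies every clause.

Unsatisfiable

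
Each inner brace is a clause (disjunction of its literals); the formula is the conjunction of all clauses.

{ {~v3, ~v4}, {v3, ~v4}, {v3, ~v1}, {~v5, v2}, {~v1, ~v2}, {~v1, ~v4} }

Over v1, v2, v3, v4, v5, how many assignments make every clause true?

7

There are 2^5 = 32 truth assignments over (v1, v2, v3, v4, v5).
Split on v2. With v2 = 1, the clauses containing v2 are satisfied and ~v2 drops from the rest; 4 of the 2^4 = 16 assignments to the other variables satisfy what remains.
With v2 = 0, by the same count on the reduced clause set, 3 assignments work.
(One model: v1=F, v2=F, v3=F, v4=F, v5=F.)
Total: 4 + 3 = 7.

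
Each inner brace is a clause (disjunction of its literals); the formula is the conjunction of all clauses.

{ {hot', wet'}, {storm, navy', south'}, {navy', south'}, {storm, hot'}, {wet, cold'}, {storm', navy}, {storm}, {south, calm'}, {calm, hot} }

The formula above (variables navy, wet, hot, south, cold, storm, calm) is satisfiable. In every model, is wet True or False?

Suppose wet = 1.
(hot') alone gives hot = 0.
(storm) alone gives storm = 1.
(navy) alone gives navy = 1.
(south') alone gives south = 0.
(calm') alone gives calm = 0.
That conflicts with the unit clause (calm).
So every satisfying assignment has wet = False.

False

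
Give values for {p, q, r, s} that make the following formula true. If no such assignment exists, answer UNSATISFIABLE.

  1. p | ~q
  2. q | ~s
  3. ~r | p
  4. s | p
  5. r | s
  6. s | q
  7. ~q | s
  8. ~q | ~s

Case p = 1:
Case q = 1:
The clause (s) is unit, so s = 1.
Now (~s) is unsatisfied and unit — conflict.
That branch fails; take q = 0 instead.
The clause (~s) is unit, so s = 0.
Now (s) is unsatisfied and unit — conflict.
Both values of q lead to a conflict.
That branch fails; take p = 0 instead.
The clause (~q) is unit, so q = 0.
The clause (~s) is unit, so s = 0.
Now (s) is unsatisfied and unit — conflict.
Both values of p lead to a conflict.

UNSATISFIABLE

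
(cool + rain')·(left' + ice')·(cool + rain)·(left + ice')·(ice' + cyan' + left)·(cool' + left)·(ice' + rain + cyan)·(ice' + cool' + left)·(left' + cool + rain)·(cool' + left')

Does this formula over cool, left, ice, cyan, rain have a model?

Try cool = 1.
From the singleton clause (left), left = 1.
But (left') is also a unit clause — contradiction.
Backtrack on cool: now try cool = 0.
From the singleton clause (rain'), rain = 0.
But (rain) is also a unit clause — contradiction.
Neither cool = 1 nor cool = 0 works.
No assignment satisfies every clause.

Unsatisfiable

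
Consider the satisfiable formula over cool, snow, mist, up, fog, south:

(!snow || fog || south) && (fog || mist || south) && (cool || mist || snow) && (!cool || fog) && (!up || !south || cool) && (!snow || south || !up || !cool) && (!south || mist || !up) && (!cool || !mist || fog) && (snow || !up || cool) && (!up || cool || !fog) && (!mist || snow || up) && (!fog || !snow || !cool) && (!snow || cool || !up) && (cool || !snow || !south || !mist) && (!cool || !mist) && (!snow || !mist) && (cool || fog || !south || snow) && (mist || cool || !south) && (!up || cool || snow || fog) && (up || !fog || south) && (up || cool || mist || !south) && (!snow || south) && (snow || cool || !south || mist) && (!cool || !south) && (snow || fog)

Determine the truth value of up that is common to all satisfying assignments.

True

Suppose up = false.
Case cool = false:
Case mist = true:
The clause (snow) is unit, so snow = true.
But (!snow) is also a unit clause — contradiction.
Undo mist and try mist = false.
The clause (snow) is unit, so snow = true.
The clause (!south) is unit, so south = false.
But (south) is also a unit clause — contradiction.
Either choice for mist ends in contradiction.
Undo cool and try cool = true.
The clause (fog) is unit, so fog = true.
The clause (!snow) is unit, so snow = false.
The clause (!mist) is unit, so mist = false.
The clause (south) is unit, so south = true.
But (!south) is also a unit clause — contradiction.
Either choice for cool ends in contradiction.
So every satisfying assignment has up = True.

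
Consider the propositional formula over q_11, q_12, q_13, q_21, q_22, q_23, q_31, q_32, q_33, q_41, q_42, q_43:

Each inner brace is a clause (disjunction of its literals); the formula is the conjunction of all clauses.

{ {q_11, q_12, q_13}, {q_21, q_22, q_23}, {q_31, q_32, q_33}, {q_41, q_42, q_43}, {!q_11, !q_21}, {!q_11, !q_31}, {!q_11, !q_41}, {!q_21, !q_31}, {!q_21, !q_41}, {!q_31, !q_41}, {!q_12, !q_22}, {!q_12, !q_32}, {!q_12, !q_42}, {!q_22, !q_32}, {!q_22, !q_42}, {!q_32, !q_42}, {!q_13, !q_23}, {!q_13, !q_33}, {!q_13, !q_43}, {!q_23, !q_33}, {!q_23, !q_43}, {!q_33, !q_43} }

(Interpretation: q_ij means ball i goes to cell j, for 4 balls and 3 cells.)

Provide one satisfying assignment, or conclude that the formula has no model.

Try q_11 = false.
Try q_12 = true.
The clause (!q_22) is unit, so q_22 = false.
The clause (!q_32) is unit, so q_32 = false.
The clause (!q_42) is unit, so q_42 = false.
Try q_21 = true.
The clause (!q_31) is unit, so q_31 = false.
The clause (q_33) is unit, so q_33 = true.
The clause (!q_41) is unit, so q_41 = false.
The clause (q_43) is unit, so q_43 = true.
Now (!q_43) is unsatisfied and unit — conflict.
Undo q_21 and try q_21 = false.
The clause (q_23) is unit, so q_23 = true.
The clause (!q_13) is unit, so q_13 = false.
The clause (!q_33) is unit, so q_33 = false.
The clause (q_31) is unit, so q_31 = true.
The clause (!q_41) is unit, so q_41 = false.
The clause (q_43) is unit, so q_43 = true.
Now (!q_43) is unsatisfied and unit — conflict.
Either choice for q_21 ends in contradiction.
Undo q_12 and try q_12 = false.
The clause (q_13) is unit, so q_13 = true.
The clause (!q_23) is unit, so q_23 = false.
The clause (!q_33) is unit, so q_33 = false.
The clause (!q_43) is unit, so q_43 = false.
Try q_21 = true.
The clause (!q_31) is unit, so q_31 = false.
The clause (q_32) is unit, so q_32 = true.
The clause (!q_41) is unit, so q_41 = false.
The clause (q_42) is unit, so q_42 = true.
Now (!q_42) is unsatisfied and unit — conflict.
Undo q_21 and try q_21 = false.
The clause (q_22) is unit, so q_22 = true.
The clause (!q_32) is unit, so q_32 = false.
The clause (q_31) is unit, so q_31 = true.
The clause (!q_41) is unit, so q_41 = false.
The clause (q_42) is unit, so q_42 = true.
Now (!q_42) is unsatisfied and unit — conflict.
Either choice for q_21 ends in contradiction.
Either choice for q_12 ends in contradiction.
Undo q_11 and try q_11 = true.
The clause (!q_21) is unit, so q_21 = false.
The clause (!q_31) is unit, so q_31 = false.
The clause (!q_41) is unit, so q_41 = false.
Try q_22 = true.
The clause (!q_12) is unit, so q_12 = false.
The clause (!q_32) is unit, so q_32 = false.
The clause (q_33) is unit, so q_33 = true.
The clause (!q_42) is unit, so q_42 = false.
The clause (q_43) is unit, so q_43 = true.
Now (!q_43) is unsatisfied and unit — conflict.
Undo q_22 and try q_22 = false.
The clause (q_23) is unit, so q_23 = true.
The clause (!q_13) is unit, so q_13 = false.
The clause (!q_33) is unit, so q_33 = false.
The clause (q_32) is unit, so q_32 = true.
The clause (!q_12) is unit, so q_12 = false.
The clause (!q_42) is unit, so q_42 = false.
The clause (q_43) is unit, so q_43 = true.
Now (!q_43) is unsatisfied and unit — conflict.
Either choice for q_22 ends in contradiction.
Either choice for q_11 ends in contradiction.

UNSATISFIABLE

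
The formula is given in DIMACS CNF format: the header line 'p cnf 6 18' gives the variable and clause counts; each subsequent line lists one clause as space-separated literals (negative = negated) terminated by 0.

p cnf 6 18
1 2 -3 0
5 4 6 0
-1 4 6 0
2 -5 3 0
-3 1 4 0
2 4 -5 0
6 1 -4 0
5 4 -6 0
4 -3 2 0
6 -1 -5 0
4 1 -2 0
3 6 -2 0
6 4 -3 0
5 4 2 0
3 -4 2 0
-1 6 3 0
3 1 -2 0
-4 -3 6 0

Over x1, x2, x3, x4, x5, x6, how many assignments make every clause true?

10

There are 2^6 = 64 truth assignments over (x1, x2, x3, x4, x5, x6).
Split on x2. With x2 = True, the clauses containing x2 are satisfied and ¬x2 drops from the rest; 8 of the 2^5 = 32 assignments to the other variables satisfy what remains.
With x2 = False, by the same count on the reduced clause set, 2 assignments work.
Total: 8 + 2 = 10.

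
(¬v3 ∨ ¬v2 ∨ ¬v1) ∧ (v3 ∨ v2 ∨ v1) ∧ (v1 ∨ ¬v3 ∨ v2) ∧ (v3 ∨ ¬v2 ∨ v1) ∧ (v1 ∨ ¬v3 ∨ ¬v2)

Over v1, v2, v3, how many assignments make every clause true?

3

There are 2^3 = 8 truth assignments over (v1, v2, v3).
Check each against the 5 clauses (columns in the order v1, v2, v3):
  F F F  ✗ fails (v3 ∨ v2 ∨ v1)
  F F T  ✗ fails (v1 ∨ ¬v3 ∨ v2)
  F T F  ✗ fails (v3 ∨ ¬v2 ∨ v1)
  F T T  ✗ fails (v1 ∨ ¬v3 ∨ ¬v2)
  T F F  ✓ satisfies all
  T F T  ✓ satisfies all
  T T F  ✓ satisfies all
  T T T  ✗ fails (¬v3 ∨ ¬v2 ∨ ¬v1)
3 of the 8 rows are models.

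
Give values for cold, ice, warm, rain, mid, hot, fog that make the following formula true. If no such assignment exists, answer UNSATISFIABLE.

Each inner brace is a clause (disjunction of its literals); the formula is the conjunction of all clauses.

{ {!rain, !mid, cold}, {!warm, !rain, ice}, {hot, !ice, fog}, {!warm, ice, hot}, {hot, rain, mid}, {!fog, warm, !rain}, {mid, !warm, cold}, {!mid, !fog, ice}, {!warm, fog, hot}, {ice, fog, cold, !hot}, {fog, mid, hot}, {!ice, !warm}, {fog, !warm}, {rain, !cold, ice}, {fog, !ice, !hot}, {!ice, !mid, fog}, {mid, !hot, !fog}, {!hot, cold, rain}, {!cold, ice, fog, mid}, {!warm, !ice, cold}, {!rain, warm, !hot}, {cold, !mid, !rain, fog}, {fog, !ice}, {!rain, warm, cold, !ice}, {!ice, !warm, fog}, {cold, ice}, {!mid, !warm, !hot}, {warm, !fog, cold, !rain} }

cold=true; ice=true; warm=false; rain=false; mid=true; hot=false; fog=true

Try ice = true.
Unit clause (!warm) forces warm = false.
Unit clause (fog) forces fog = true.
Unit clause (!rain) forces rain = false.
Try hot = false.
Unit clause (mid) forces mid = true.
No clause remains; cold is free.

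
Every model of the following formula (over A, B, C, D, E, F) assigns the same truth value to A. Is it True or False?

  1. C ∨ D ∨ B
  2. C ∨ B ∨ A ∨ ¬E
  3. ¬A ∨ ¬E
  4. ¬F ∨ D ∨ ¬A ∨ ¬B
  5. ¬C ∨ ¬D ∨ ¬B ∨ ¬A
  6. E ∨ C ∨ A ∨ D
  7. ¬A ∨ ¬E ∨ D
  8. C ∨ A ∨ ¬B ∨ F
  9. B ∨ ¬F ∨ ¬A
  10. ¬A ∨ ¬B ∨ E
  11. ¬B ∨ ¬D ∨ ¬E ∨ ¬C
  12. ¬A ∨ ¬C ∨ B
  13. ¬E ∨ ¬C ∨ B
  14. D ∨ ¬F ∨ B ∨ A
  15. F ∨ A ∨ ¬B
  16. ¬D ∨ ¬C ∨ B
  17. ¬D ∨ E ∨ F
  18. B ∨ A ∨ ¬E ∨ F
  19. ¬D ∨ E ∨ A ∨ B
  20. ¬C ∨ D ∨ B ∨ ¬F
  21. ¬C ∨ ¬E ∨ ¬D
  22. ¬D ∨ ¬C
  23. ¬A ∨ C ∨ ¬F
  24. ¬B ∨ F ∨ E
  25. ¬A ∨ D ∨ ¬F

False

Suppose A = True.
From the singleton clause (¬E), E = False.
From the singleton clause (¬B), B = False.
From the singleton clause (¬F), F = False.
From the singleton clause (¬C), C = False.
From the singleton clause (D), D = True.
Now (¬D) is unsatisfied and unit — conflict.
So every satisfying assignment has A = False.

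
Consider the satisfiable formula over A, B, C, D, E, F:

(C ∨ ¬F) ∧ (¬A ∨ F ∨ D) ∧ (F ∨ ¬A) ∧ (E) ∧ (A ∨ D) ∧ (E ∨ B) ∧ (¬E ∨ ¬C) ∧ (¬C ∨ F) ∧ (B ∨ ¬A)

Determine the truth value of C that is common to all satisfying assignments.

Suppose C = True.
Unit clause (E) forces E = True.
But (¬E) is also a unit clause — contradiction.
So every satisfying assignment has C = False.

False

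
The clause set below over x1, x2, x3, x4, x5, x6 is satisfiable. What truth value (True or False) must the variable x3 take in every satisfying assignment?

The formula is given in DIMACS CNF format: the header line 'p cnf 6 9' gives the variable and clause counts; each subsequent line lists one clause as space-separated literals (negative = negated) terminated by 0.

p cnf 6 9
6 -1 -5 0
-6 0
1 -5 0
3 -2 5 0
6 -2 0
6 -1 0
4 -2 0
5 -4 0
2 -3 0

False

Suppose x3 = True.
The clause (¬x6) is unit, so x6 = False.
The clause (¬x2) is unit, so x2 = False.
But (x2) is also a unit clause — contradiction.
So every satisfying assignment has x3 = False.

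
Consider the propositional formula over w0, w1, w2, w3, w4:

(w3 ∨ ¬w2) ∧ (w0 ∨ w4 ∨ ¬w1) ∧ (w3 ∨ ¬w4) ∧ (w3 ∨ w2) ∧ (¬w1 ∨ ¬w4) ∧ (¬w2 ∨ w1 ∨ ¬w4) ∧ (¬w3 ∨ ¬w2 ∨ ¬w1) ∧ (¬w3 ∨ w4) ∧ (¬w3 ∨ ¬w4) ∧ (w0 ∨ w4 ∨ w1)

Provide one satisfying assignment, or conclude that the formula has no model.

UNSATISFIABLE

Branch on w3: set w3 = True.
(w4) alone gives w4 = True.
But (¬w4) is also a unit clause — contradiction.
Undo w3 and try w3 = False.
(¬w2) alone gives w2 = False.
But (w2) is also a unit clause — contradiction.
Both values of w3 lead to a conflict.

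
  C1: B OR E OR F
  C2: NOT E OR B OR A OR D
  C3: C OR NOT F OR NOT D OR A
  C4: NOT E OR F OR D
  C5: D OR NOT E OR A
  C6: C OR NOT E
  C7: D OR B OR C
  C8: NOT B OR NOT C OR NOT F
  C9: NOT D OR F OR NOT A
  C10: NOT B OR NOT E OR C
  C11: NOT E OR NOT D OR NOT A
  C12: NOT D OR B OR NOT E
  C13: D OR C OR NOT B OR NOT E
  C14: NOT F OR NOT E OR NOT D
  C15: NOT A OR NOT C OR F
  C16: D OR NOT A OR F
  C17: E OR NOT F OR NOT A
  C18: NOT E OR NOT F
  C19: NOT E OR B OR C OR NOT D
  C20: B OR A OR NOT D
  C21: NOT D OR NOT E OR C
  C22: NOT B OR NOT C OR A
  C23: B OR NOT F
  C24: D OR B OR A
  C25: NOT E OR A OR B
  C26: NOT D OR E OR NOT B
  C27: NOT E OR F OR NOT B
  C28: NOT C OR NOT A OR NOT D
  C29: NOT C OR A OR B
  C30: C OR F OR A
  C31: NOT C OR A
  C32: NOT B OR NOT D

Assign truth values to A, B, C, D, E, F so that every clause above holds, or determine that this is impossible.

A ↦ false; B ↦ true; C ↦ false; D ↦ false; E ↦ false; F ↦ true

Try C = false.
(NOT E) alone gives E = false.
Try B = true.
(NOT D) alone gives D = false.
Try A = false.
(F) alone gives F = true.
This assignment satisfies each clause.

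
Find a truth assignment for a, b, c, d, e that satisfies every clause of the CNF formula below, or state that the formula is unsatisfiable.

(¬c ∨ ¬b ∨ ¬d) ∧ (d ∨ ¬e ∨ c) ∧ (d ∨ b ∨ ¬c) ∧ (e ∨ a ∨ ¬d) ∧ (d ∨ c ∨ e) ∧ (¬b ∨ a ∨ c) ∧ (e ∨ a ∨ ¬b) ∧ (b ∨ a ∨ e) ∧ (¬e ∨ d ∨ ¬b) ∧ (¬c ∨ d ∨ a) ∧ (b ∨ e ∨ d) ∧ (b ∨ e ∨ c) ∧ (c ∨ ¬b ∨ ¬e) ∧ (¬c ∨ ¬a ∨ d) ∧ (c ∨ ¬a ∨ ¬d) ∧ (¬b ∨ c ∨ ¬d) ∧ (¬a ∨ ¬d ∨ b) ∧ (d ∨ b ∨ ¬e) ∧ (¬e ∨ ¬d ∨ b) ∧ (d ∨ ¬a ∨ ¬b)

Try c = False.
Try d = True.
(¬a) alone gives a = False.
(e) alone gives e = True.
(¬b) alone gives b = False.
But (b) is also a unit clause — contradiction.
That branch fails; take d = False instead.
(¬e) alone gives e = False.
But (e) is also a unit clause — contradiction.
Both values of d lead to a conflict.
That branch fails; take c = True instead.
Try b = False.
(d) alone gives d = True.
(¬a) alone gives a = False.
(e) alone gives e = True.
But (¬e) is also a unit clause — contradiction.
That branch fails; take b = True instead.
(¬d) alone gives d = False.
(¬e) alone gives e = False.
(a) alone gives a = True.
But (¬a) is also a unit clause — contradiction.
Both values of b lead to a conflict.
Both values of c lead to a conflict.

UNSATISFIABLE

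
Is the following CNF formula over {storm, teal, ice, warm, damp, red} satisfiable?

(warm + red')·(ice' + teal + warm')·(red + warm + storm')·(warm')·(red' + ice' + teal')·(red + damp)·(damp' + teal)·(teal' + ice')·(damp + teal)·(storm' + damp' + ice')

Unit clause (warm') forces warm = 0.
Unit clause (red') forces red = 0.
Unit clause (storm') forces storm = 0.
Unit clause (damp) forces damp = 1.
Unit clause (teal) forces teal = 1.
Unit clause (ice') forces ice = 0.
This assignment satisfies each clause.
A satisfying assignment: storm: 0,  teal: 1,  ice: 0,  warm: 0,  damp: 1,  red: 0.

Yes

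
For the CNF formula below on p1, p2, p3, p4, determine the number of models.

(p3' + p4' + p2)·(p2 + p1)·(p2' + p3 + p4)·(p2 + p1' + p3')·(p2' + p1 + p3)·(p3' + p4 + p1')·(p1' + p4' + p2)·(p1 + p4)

There are 2^4 = 16 truth assignments over (p1, p2, p3, p4).
Check each against the 8 clauses (columns in the order p1, p2, p3, p4):
  F F F F  ✗ fails (p2 + p1)
  F F F T  ✗ fails (p2 + p1)
  F F T F  ✗ fails (p2 + p1)
  F F T T  ✗ fails (p3' + p4' + p2)
  F T F F  ✗ fails (p2' + p3 + p4)
  F T F T  ✗ fails (p2' + p1 + p3)
  F T T F  ✗ fails (p1 + p4)
  F T T T  ✓ satisfies all
  T F F F  ✓ satisfies all
  T F F T  ✗ fails (p1' + p4' + p2)
  T F T F  ✗ fails (p2 + p1' + p3')
  T F T T  ✗ fails (p3' + p4' + p2)
  T T F F  ✗ fails (p2' + p3 + p4)
  T T F T  ✓ satisfies all
  T T T F  ✗ fails (p3' + p4 + p1')
  T T T T  ✓ satisfies all
4 of the 16 rows are models.

4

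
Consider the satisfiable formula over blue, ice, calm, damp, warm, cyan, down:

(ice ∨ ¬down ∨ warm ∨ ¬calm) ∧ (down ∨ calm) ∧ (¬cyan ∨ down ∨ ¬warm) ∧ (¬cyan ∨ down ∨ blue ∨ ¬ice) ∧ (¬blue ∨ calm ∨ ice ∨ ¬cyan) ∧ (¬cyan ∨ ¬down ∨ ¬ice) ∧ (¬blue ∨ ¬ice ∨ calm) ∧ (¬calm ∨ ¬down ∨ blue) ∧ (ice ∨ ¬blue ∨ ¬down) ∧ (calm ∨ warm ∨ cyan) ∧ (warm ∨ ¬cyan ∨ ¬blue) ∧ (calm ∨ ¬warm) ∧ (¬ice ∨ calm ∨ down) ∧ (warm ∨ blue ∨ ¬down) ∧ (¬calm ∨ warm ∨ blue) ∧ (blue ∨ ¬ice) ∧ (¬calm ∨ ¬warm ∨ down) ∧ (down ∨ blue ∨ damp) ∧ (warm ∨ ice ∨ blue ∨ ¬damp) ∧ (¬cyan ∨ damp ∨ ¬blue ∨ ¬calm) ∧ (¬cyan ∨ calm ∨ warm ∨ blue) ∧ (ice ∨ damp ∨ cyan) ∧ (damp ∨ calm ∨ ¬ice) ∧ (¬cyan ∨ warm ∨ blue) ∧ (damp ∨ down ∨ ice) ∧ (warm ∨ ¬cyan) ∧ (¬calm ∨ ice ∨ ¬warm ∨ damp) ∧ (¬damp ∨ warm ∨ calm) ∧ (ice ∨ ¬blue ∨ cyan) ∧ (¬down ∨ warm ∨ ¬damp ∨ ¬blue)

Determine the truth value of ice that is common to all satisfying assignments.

True

Suppose ice = False.
Suppose down = True.
(¬blue) alone gives blue = False.
(¬calm) alone gives calm = False.
(¬warm) alone gives warm = False.
But (warm) is also a unit clause — contradiction.
That branch fails; take down = False instead.
(calm) alone gives calm = True.
(¬warm) alone gives warm = False.
(blue) alone gives blue = True.
(¬cyan) alone gives cyan = False.
But (cyan) is also a unit clause — contradiction.
Neither down = True nor down = False works.
So every satisfying assignment has ice = True.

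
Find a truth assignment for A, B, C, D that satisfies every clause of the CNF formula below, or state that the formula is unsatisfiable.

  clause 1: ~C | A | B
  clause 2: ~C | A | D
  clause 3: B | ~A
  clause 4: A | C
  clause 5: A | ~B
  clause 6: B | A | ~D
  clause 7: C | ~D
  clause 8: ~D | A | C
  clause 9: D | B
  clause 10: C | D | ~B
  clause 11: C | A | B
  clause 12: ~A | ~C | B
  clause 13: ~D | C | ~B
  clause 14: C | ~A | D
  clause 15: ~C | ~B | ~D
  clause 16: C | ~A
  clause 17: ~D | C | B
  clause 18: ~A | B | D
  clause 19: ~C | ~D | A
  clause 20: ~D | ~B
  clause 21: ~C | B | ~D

A ↦ 1, B ↦ 1, C ↦ 1, D ↦ 0

Suppose B = 1.
(A) alone gives A = 1.
(C) alone gives C = 1.
(~D) alone gives D = 0.
Every clause now holds.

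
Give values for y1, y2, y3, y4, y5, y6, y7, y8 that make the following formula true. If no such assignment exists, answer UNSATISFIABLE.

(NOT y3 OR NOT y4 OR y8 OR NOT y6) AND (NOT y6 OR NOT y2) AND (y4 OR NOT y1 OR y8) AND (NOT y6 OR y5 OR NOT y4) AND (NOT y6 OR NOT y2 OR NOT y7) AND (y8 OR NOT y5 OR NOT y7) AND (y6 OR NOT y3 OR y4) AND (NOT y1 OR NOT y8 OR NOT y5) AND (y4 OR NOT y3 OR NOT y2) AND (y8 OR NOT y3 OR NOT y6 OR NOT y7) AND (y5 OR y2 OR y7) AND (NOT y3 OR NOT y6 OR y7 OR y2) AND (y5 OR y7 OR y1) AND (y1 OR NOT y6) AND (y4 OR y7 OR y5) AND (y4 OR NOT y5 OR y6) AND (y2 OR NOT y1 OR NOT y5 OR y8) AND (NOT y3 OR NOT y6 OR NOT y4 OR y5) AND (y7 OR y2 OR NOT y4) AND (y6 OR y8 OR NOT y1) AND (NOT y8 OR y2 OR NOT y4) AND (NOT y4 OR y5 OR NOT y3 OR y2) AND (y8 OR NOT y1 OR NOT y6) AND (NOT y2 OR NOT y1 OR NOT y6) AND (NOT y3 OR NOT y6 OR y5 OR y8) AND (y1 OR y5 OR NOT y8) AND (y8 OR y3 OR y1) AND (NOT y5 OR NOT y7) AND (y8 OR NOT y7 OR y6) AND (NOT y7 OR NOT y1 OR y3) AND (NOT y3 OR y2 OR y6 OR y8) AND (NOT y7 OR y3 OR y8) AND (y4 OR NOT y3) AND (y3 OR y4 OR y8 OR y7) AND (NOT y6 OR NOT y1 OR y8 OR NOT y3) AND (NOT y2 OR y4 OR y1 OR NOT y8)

Branch on y6: set y6 = false.
Branch on y3: set y3 = false.
Branch on y4: set y4 = true.
Branch on y7: set y7 = false.
The clause (y2) is unit, so y2 = true.
Branch on y5: set y5 = false.
The clause (y1) is unit, so y1 = true.
The clause (y8) is unit, so y8 = true.
Every clause now holds.

y1 ↦ true,  y2 ↦ true,  y3 ↦ false,  y4 ↦ true,  y5 ↦ false,  y6 ↦ false,  y7 ↦ false,  y8 ↦ true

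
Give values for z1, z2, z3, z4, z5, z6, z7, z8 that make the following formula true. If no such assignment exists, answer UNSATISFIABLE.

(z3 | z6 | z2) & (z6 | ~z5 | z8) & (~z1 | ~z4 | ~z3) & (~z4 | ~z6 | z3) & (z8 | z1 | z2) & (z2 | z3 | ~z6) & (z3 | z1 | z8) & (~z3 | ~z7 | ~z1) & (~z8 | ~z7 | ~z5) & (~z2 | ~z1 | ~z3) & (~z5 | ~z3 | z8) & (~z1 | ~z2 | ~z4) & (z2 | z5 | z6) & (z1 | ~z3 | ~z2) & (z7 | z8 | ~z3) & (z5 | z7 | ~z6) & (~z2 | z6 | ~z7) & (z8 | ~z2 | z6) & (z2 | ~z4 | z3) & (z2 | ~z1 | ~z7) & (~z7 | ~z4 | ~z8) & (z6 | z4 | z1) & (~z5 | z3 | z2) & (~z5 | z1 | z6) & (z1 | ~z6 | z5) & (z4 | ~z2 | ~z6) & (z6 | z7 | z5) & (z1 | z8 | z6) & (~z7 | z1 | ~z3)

z1 ↦ 0; z2 ↦ 0; z3 ↦ 1; z4 ↦ 0; z5 ↦ 1; z6 ↦ 1; z7 ↦ 0; z8 ↦ 1

Branch on z3: set z3 = 1.
Branch on z1: set z1 = 0.
(~z2) alone gives z2 = 0.
(z8) alone gives z8 = 1.
(~z7) alone gives z7 = 0.
Branch on z5: set z5 = 1.
(z6) alone gives z6 = 1.
All clauses hold; z4 can take either value.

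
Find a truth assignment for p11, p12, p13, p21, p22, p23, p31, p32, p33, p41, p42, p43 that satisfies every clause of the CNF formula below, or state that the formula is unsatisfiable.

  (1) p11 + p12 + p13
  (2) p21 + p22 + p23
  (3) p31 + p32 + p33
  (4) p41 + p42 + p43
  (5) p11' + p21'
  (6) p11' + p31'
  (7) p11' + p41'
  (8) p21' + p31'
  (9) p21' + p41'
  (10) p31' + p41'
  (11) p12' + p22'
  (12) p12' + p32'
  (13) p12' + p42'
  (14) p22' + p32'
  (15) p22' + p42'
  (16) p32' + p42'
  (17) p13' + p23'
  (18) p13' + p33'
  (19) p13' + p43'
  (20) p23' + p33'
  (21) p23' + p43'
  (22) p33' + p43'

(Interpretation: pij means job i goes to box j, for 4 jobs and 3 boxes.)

Case p11 = 0:
Case p12 = 1:
Unit clause (p22') forces p22 = 0.
Unit clause (p32') forces p32 = 0.
Unit clause (p42') forces p42 = 0.
Case p21 = 1:
Unit clause (p31') forces p31 = 0.
Unit clause (p33) forces p33 = 1.
Unit clause (p41') forces p41 = 0.
Unit clause (p43) forces p43 = 1.
Now (p43') is unsatisfied and unit — conflict.
So p21 must be the other value — set p21 = 0.
Unit clause (p23) forces p23 = 1.
Unit clause (p13') forces p13 = 0.
Unit clause (p33') forces p33 = 0.
Unit clause (p31) forces p31 = 1.
Unit clause (p41') forces p41 = 0.
Unit clause (p43) forces p43 = 1.
Now (p43') is unsatisfied and unit — conflict.
Neither p21 = 1 nor p21 = 0 works.
So p12 must be the other value — set p12 = 0.
Unit clause (p13) forces p13 = 1.
Unit clause (p23') forces p23 = 0.
Unit clause (p33') forces p33 = 0.
Unit clause (p43') forces p43 = 0.
Case p21 = 1:
Unit clause (p31') forces p31 = 0.
Unit clause (p32) forces p32 = 1.
Unit clause (p41') forces p41 = 0.
Unit clause (p42) forces p42 = 1.
Now (p42') is unsatisfied and unit — conflict.
So p21 must be the other value — set p21 = 0.
Unit clause (p22) forces p22 = 1.
Unit clause (p32') forces p32 = 0.
Unit clause (p31) forces p31 = 1.
Unit clause (p41') forces p41 = 0.
Unit clause (p42) forces p42 = 1.
Now (p42') is unsatisfied and unit — conflict.
Neither p21 = 1 nor p21 = 0 works.
Neither p12 = 1 nor p12 = 0 works.
So p11 must be the other value — set p11 = 1.
Unit clause (p21') forces p21 = 0.
Unit clause (p31') forces p31 = 0.
Unit clause (p41') forces p41 = 0.
Case p22 = 1:
Unit clause (p12') forces p12 = 0.
Unit clause (p32') forces p32 = 0.
Unit clause (p33) forces p33 = 1.
Unit clause (p42') forces p42 = 0.
Unit clause (p43) forces p43 = 1.
Now (p43') is unsatisfied and unit — conflict.
So p22 must be the other value — set p22 = 0.
Unit clause (p23) forces p23 = 1.
Unit clause (p13') forces p13 = 0.
Unit clause (p33') forces p33 = 0.
Unit clause (p32) forces p32 = 1.
Unit clause (p12') forces p12 = 0.
Unit clause (p42') forces p42 = 0.
Unit clause (p43) forces p43 = 1.
Now (p43') is unsatisfied and unit — conflict.
Neither p22 = 1 nor p22 = 0 works.
Neither p11 = 1 nor p11 = 0 works.

UNSATISFIABLE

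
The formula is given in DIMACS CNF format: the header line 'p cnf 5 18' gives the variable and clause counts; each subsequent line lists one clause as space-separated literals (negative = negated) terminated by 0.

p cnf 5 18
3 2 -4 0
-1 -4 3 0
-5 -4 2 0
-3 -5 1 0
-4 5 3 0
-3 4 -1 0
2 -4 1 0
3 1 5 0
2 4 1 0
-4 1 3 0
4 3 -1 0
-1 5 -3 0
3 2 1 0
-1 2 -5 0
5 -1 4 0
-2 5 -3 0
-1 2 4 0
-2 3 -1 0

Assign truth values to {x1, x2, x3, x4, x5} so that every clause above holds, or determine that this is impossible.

Case x3 = False:
Case x2 = True:
Unit clause (¬x1) forces x1 = False.
Unit clause (x5) forces x5 = True.
Unit clause (¬x4) forces x4 = False.
Every clause now holds.

x1: False; x2: True; x3: False; x4: False; x5: True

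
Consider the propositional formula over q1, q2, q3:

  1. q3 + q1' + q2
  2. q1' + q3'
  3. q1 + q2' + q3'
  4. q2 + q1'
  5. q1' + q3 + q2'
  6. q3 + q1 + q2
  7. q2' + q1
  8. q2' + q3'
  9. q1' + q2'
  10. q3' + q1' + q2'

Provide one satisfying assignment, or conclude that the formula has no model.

q1 ↦ 0, q2 ↦ 0, q3 ↦ 1

Branch on q1: set q1 = 0.
Unit clause (q2') forces q2 = 0.
Unit clause (q3) forces q3 = 1.
This assignment satisfies each clause.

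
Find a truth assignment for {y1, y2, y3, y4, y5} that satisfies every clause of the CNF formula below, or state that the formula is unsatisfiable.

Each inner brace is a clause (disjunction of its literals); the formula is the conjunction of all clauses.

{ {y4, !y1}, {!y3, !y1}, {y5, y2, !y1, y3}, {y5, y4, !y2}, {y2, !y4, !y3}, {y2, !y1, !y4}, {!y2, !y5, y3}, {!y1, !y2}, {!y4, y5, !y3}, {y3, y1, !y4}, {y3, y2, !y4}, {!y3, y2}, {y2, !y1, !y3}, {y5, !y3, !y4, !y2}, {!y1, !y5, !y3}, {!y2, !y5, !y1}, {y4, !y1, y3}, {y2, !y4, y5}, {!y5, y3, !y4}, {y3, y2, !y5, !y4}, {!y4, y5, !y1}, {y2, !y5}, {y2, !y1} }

Suppose y4 = true.
Suppose y3 = true.
Unit clause (!y1) forces y1 = false.
Unit clause (y2) forces y2 = true.
Unit clause (y5) forces y5 = true.
Every clause now holds.

y1: false,  y2: true,  y3: true,  y4: true,  y5: true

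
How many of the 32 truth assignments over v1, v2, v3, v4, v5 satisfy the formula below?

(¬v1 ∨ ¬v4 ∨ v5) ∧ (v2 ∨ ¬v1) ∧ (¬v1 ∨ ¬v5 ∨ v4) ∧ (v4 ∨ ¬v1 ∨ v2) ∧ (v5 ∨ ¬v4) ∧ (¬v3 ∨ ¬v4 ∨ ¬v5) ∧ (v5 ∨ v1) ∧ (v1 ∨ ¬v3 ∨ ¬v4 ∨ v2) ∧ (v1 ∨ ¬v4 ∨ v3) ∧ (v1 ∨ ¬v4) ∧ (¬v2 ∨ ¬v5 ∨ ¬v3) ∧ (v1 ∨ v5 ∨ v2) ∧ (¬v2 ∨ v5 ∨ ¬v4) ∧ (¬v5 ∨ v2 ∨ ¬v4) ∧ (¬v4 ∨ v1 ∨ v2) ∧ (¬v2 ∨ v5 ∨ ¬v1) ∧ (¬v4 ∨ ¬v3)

4

There are 2^5 = 32 truth assignments over (v1, v2, v3, v4, v5).
Split on v4. With v4 = True, the clauses containing v4 are satisfied and ¬v4 drops from the rest; 1 of the 2^4 = 16 assignments to the other variables satisfy what remains.
With v4 = False, by the same count on the reduced clause set, 3 assignments work.
(One model: v1=F, v2=F, v3=F, v4=F, v5=T.)
Total: 1 + 3 = 4.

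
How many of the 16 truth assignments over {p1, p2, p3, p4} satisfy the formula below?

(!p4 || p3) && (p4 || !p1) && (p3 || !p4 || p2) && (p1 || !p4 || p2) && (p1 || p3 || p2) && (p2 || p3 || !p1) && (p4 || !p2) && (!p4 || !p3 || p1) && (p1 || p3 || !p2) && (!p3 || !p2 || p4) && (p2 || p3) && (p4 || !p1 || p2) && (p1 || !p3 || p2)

2

There are 2^4 = 16 truth assignments over (p1, p2, p3, p4).
Check each against the 13 clauses (columns in the order p1, p2, p3, p4):
  F F F F  ✗ fails (p1 || p3 || p2)
  F F F T  ✗ fails (!p4 || p3)
  F F T F  ✗ fails (p1 || !p3 || p2)
  F F T T  ✗ fails (p1 || !p4 || p2)
  F T F F  ✗ fails (p4 || !p2)
  F T F T  ✗ fails (!p4 || p3)
  F T T F  ✗ fails (p4 || !p2)
  F T T T  ✗ fails (!p4 || !p3 || p1)
  T F F F  ✗ fails (p4 || !p1)
  T F F T  ✗ fails (!p4 || p3)
  T F T F  ✗ fails (p4 || !p1)
  T F T T  ✓ satisfies all
  T T F F  ✗ fails (p4 || !p1)
  T T F T  ✗ fails (!p4 || p3)
  T T T F  ✗ fails (p4 || !p1)
  T T T T  ✓ satisfies all
2 of the 16 rows are models.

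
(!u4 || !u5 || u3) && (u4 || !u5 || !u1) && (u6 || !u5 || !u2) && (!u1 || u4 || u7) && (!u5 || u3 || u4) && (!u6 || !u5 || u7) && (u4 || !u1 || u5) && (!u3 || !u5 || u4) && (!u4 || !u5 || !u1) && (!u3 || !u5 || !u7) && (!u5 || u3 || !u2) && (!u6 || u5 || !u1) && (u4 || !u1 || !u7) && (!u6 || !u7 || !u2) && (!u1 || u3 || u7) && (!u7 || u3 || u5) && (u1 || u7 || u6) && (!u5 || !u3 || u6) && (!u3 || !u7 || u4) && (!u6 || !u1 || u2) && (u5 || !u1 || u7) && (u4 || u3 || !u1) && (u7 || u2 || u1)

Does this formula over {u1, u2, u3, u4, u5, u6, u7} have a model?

Try u4 = true.
Try u5 = false.
Try u6 = false.
Try u7 = true.
Unit clause (u3) forces u3 = true.
All clauses hold; u1, u2 can take either value.
A satisfying assignment: u1: false, u2: true, u3: true, u4: true, u5: false, u6: false, u7: true.

Yes, satisfiable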